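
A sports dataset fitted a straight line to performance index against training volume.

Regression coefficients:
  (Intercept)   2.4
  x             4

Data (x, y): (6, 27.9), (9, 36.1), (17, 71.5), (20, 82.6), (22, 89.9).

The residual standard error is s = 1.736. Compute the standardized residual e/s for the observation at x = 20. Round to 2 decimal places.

ŷ = 2.4 + 4·20 = 82.4
e = 82.6 − 82.4 = 0.2
e/s = 0.2 / 1.736 = 0.12

0.12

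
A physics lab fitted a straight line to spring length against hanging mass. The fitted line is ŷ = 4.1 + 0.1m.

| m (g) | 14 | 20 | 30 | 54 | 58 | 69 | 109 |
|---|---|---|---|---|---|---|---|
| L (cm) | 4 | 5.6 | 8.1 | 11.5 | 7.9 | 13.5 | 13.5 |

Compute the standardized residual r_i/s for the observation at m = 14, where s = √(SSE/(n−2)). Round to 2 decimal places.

m=14: ŷ = 4.1 + 0.1·14 = 5.5; r = 4 − 5.5 = -1.5
m=20: ŷ = 4.1 + 0.1·20 = 6.1; r = 5.6 − 6.1 = -0.5
m=30: ŷ = 4.1 + 0.1·30 = 7.1; r = 8.1 − 7.1 = 1
m=54: ŷ = 4.1 + 0.1·54 = 9.5; r = 11.5 − 9.5 = 2
m=58: ŷ = 4.1 + 0.1·58 = 9.9; r = 7.9 − 9.9 = -2
m=69: ŷ = 4.1 + 0.1·69 = 11; r = 13.5 − 11 = 2.5
m=109: ŷ = 4.1 + 0.1·109 = 15; r = 13.5 − 15 = -1.5
SSE = 2.25 + 0.25 + 1 + 4 + 4 + 6.25 + 2.25 = 20
s = √(20/5) = 2
r/s = -1.5 / 2 = -0.75

-0.75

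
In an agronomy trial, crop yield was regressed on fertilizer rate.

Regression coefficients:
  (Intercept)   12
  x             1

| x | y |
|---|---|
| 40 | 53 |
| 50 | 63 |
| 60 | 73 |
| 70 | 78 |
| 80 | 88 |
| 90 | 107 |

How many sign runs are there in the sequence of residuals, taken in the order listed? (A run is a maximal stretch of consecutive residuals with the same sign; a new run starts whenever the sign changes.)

3 runs

x=40: ŷ = 12 + 40 = 52; e = 53 − 52 = 1
x=50: ŷ = 12 + 50 = 62; e = 63 − 62 = 1
x=60: ŷ = 12 + 60 = 72; e = 73 − 72 = 1
x=70: ŷ = 12 + 70 = 82; e = 78 − 82 = -4
x=80: ŷ = 12 + 80 = 92; e = 88 − 92 = -4
x=90: ŷ = 12 + 90 = 102; e = 107 − 102 = 5
Signs: + + + − − +
Runs: +×3, −×2, +×1 → 3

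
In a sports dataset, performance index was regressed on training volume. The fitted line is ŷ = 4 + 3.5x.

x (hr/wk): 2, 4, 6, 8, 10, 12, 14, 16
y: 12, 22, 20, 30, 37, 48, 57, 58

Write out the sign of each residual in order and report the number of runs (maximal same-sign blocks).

4 runs

x=2: ŷ = 4 + 3.5·2 = 11; r = 12 − 11 = 1
x=4: ŷ = 4 + 3.5·4 = 18; r = 22 − 18 = 4
x=6: ŷ = 4 + 3.5·6 = 25; r = 20 − 25 = -5
x=8: ŷ = 4 + 3.5·8 = 32; r = 30 − 32 = -2
x=10: ŷ = 4 + 3.5·10 = 39; r = 37 − 39 = -2
x=12: ŷ = 4 + 3.5·12 = 46; r = 48 − 46 = 2
x=14: ŷ = 4 + 3.5·14 = 53; r = 57 − 53 = 4
x=16: ŷ = 4 + 3.5·16 = 60; r = 58 − 60 = -2
Signs: + + − − − + + −
Runs: +×2, −×3, +×2, −×1 → 4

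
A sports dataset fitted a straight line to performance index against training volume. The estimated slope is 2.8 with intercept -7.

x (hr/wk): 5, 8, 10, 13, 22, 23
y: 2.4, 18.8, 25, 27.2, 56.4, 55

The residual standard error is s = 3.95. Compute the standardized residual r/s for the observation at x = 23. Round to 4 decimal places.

-0.6076

ŷ = -7 + 2.8·23 = 57.4
r = 55 − 57.4 = -2.4
r/s = -2.4 / 3.95 = -0.6076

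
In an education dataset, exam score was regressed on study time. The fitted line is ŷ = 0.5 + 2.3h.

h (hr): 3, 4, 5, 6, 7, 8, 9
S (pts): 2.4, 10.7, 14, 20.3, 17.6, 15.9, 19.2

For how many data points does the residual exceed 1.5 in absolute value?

h=3: ŷ = 0.5 + 2.3·3 = 7.4; e = 2.4 − 7.4 = -5
h=4: ŷ = 0.5 + 2.3·4 = 9.7; e = 10.7 − 9.7 = 1
h=5: ŷ = 0.5 + 2.3·5 = 12; e = 14 − 12 = 2
h=6: ŷ = 0.5 + 2.3·6 = 14.3; e = 20.3 − 14.3 = 6
h=7: ŷ = 0.5 + 2.3·7 = 16.6; e = 17.6 − 16.6 = 1
h=8: ŷ = 0.5 + 2.3·8 = 18.9; e = 15.9 − 18.9 = -3
h=9: ŷ = 0.5 + 2.3·9 = 21.2; e = 19.2 − 21.2 = -2
|e| > 1.5: h=3 (|e|=5), h=5 (|e|=2), h=6 (|e|=6), h=8 (|e|=3), h=9 (|e|=2) → 5

5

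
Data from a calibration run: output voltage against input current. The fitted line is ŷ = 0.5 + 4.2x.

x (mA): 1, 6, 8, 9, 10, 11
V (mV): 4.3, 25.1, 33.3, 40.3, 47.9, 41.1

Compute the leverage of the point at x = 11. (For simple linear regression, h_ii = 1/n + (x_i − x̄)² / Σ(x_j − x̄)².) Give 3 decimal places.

x̄ = (1 + 6 + 8 + 9 + 10 + 11)/6 = 7.5
Σ(x − x̄)² = 42.25 + 2.25 + 0.25 + 2.25 + 6.25 + 12.25 = 65.5
h = 1/6 + (3.5)²/65.5 = 0.166667 + 0.187023 = 0.354

h = 0.354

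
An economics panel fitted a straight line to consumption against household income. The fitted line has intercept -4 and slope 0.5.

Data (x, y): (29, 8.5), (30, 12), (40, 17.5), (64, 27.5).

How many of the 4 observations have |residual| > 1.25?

2

x=29: ŷ = -4 + 0.5·29 = 10.5; r = 8.5 − 10.5 = -2
x=30: ŷ = -4 + 0.5·30 = 11; r = 12 − 11 = 1
x=40: ŷ = -4 + 0.5·40 = 16; r = 17.5 − 16 = 1.5
x=64: ŷ = -4 + 0.5·64 = 28; r = 27.5 − 28 = -0.5
|r| > 1.25: x=29 (|r|=2), x=40 (|r|=1.5) → 2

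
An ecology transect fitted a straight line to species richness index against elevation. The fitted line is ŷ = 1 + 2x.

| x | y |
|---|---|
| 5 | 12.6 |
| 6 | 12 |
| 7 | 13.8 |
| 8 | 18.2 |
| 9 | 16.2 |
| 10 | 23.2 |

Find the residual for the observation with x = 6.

r = -1

ŷ = 1 + 2·6 = 13
r = 12 − 13 = -1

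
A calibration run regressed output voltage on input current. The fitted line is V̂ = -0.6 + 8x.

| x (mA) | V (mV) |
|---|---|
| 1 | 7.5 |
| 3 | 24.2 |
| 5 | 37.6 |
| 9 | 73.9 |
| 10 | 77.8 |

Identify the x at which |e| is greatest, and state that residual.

x = 9, e = 2.5

x=1: V̂ = -0.6 + 8·1 = 7.4; e = 7.5 − 7.4 = 0.1
x=3: V̂ = -0.6 + 8·3 = 23.4; e = 24.2 − 23.4 = 0.8
x=5: V̂ = -0.6 + 8·5 = 39.4; e = 37.6 − 39.4 = -1.8
x=9: V̂ = -0.6 + 8·9 = 71.4; e = 73.9 − 71.4 = 2.5
x=10: V̂ = -0.6 + 8·10 = 79.4; e = 77.8 − 79.4 = -1.6
Largest |e| is 2.5 at x = 9, residual 2.5.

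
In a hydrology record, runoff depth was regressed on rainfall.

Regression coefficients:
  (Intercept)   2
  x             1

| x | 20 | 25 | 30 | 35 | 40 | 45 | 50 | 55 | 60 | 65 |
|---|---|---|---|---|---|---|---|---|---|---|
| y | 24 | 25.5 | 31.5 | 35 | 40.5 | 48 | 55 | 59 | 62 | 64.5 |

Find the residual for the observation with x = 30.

r = -0.5

ŷ = 2 + 30 = 32
r = 31.5 − 32 = -0.5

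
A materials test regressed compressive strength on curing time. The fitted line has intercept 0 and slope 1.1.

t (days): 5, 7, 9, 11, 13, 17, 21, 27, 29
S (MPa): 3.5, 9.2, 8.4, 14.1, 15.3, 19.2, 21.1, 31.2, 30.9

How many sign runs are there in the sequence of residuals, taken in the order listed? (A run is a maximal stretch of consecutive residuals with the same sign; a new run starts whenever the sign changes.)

7 runs

t=5: Ŝ = 1.1·5 = 5.5; e = 3.5 − 5.5 = -2
t=7: Ŝ = 1.1·7 = 7.7; e = 9.2 − 7.7 = 1.5
t=9: Ŝ = 1.1·9 = 9.9; e = 8.4 − 9.9 = -1.5
t=11: Ŝ = 1.1·11 = 12.1; e = 14.1 − 12.1 = 2
t=13: Ŝ = 1.1·13 = 14.3; e = 15.3 − 14.3 = 1
t=17: Ŝ = 1.1·17 = 18.7; e = 19.2 − 18.7 = 0.5
t=21: Ŝ = 1.1·21 = 23.1; e = 21.1 − 23.1 = -2
t=27: Ŝ = 1.1·27 = 29.7; e = 31.2 − 29.7 = 1.5
t=29: Ŝ = 1.1·29 = 31.9; e = 30.9 − 31.9 = -1
Signs: − + − + + + − + −
Runs: −×1, +×1, −×1, +×3, −×1, +×1, −×1 → 7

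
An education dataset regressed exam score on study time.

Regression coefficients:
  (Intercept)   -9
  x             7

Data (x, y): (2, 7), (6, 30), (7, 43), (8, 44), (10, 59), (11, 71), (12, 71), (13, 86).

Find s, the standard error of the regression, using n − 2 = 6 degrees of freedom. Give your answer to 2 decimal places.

s = 3.56

x=2: ŷ = -9 + 7·2 = 5; e = 7 − 5 = 2
x=6: ŷ = -9 + 7·6 = 33; e = 30 − 33 = -3
x=7: ŷ = -9 + 7·7 = 40; e = 43 − 40 = 3
x=8: ŷ = -9 + 7·8 = 47; e = 44 − 47 = -3
x=10: ŷ = -9 + 7·10 = 61; e = 59 − 61 = -2
x=11: ŷ = -9 + 7·11 = 68; e = 71 − 68 = 3
x=12: ŷ = -9 + 7·12 = 75; e = 71 − 75 = -4
x=13: ŷ = -9 + 7·13 = 82; e = 86 − 82 = 4
SSE = 4 + 9 + 9 + 9 + 4 + 9 + 16 + 16 = 76
s = √(76/6) = √12.6667 ≈ 3.56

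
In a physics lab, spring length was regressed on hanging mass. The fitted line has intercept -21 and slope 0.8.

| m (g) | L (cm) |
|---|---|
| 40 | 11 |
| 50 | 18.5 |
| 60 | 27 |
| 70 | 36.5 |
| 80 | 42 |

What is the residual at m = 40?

ŷ = -21 + 0.8·40 = 11
e = 11 − 11 = 0

e = 0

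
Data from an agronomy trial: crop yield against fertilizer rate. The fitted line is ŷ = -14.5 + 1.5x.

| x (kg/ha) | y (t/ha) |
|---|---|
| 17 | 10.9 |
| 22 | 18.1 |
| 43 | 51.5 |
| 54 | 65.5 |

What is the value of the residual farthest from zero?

r = 1.5

x=17: ŷ = -14.5 + 1.5·17 = 11; r = 10.9 − 11 = -0.1
x=22: ŷ = -14.5 + 1.5·22 = 18.5; r = 18.1 − 18.5 = -0.4
x=43: ŷ = -14.5 + 1.5·43 = 50; r = 51.5 − 50 = 1.5
x=54: ŷ = -14.5 + 1.5·54 = 66.5; r = 65.5 − 66.5 = -1
Largest |r| is 1.5 at x = 43, residual 1.5.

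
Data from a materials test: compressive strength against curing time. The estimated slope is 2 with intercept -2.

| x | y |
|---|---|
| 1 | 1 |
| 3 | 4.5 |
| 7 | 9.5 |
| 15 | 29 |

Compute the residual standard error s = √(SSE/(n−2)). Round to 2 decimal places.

s = 2.06

x=1: ŷ = -2 + 2·1 = 0; e = 1 − 0 = 1
x=3: ŷ = -2 + 2·3 = 4; e = 4.5 − 4 = 0.5
x=7: ŷ = -2 + 2·7 = 12; e = 9.5 − 12 = -2.5
x=15: ŷ = -2 + 2·15 = 28; e = 29 − 28 = 1
SSE = 1 + 0.25 + 6.25 + 1 = 8.5
s = √(8.5/2) = √4.25 ≈ 2.06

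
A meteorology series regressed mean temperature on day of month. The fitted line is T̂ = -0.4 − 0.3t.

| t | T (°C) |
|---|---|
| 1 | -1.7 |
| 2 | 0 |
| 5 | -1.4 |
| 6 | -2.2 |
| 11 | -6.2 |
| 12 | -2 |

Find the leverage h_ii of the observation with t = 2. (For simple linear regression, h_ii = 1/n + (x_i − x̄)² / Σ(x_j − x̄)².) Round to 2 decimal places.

t̄ = (1 + 2 + 5 + 6 + 11 + 12)/6 = 6.16667
Σ(t − t̄)² = 26.6944 + 17.3611 + 1.36111 + 0.0277778 + 23.3611 + 34.0278 = 102.833
h = 1/6 + (-4.16667)²/102.833 = 0.166667 + 0.168828 = 0.34

h = 0.34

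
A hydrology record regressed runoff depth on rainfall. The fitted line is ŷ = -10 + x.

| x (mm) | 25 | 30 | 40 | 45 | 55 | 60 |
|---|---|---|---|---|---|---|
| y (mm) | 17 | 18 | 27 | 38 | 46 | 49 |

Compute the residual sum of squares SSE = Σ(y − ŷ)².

x=25: ŷ = -10 + 25 = 15; r = 17 − 15 = 2
x=30: ŷ = -10 + 30 = 20; r = 18 − 20 = -2
x=40: ŷ = -10 + 40 = 30; r = 27 − 30 = -3
x=45: ŷ = -10 + 45 = 35; r = 38 − 35 = 3
x=55: ŷ = -10 + 55 = 45; r = 46 − 45 = 1
x=60: ŷ = -10 + 60 = 50; r = 49 − 50 = -1
SSE = 4 + 4 + 9 + 9 + 1 + 1 = 28

SSE = 28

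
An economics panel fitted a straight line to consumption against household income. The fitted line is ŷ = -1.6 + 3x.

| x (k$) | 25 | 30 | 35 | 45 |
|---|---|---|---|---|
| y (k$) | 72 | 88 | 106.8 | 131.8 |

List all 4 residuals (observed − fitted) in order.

x=25: ŷ = -1.6 + 3·25 = 73.4; r = 72 − 73.4 = -1.4
x=30: ŷ = -1.6 + 3·30 = 88.4; r = 88 − 88.4 = -0.4
x=35: ŷ = -1.6 + 3·35 = 103.4; r = 106.8 − 103.4 = 3.4
x=45: ŷ = -1.6 + 3·45 = 133.4; r = 131.8 − 133.4 = -1.6

-1.4, -0.4, 3.4, -1.6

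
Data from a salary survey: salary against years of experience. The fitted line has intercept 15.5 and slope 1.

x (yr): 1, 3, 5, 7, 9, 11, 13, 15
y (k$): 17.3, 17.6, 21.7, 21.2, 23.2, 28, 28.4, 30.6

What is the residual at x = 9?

ŷ = 15.5 + 9 = 24.5
r = 23.2 − 24.5 = -1.3

r = -1.3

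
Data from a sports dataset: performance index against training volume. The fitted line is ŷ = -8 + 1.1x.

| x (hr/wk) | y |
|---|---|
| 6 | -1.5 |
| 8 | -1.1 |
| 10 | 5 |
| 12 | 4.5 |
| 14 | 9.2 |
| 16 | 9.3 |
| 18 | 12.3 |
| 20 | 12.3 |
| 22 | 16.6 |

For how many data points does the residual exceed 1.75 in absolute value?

3

x=6: ŷ = -8 + 1.1·6 = -1.4; e = -1.5 − (-1.4) = -0.1
x=8: ŷ = -8 + 1.1·8 = 0.8; e = -1.1 − 0.8 = -1.9
x=10: ŷ = -8 + 1.1·10 = 3; e = 5 − 3 = 2
x=12: ŷ = -8 + 1.1·12 = 5.2; e = 4.5 − 5.2 = -0.7
x=14: ŷ = -8 + 1.1·14 = 7.4; e = 9.2 − 7.4 = 1.8
x=16: ŷ = -8 + 1.1·16 = 9.6; e = 9.3 − 9.6 = -0.3
x=18: ŷ = -8 + 1.1·18 = 11.8; e = 12.3 − 11.8 = 0.5
x=20: ŷ = -8 + 1.1·20 = 14; e = 12.3 − 14 = -1.7
x=22: ŷ = -8 + 1.1·22 = 16.2; e = 16.6 − 16.2 = 0.4
|e| > 1.75: x=8 (|e|=1.9), x=10 (|e|=2), x=14 (|e|=1.8) → 3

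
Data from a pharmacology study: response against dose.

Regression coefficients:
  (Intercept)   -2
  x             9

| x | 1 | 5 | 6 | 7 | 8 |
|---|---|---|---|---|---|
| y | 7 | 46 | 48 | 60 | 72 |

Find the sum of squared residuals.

x=1: ŷ = -2 + 9·1 = 7; e = 7 − 7 = 0
x=5: ŷ = -2 + 9·5 = 43; e = 46 − 43 = 3
x=6: ŷ = -2 + 9·6 = 52; e = 48 − 52 = -4
x=7: ŷ = -2 + 9·7 = 61; e = 60 − 61 = -1
x=8: ŷ = -2 + 9·8 = 70; e = 72 − 70 = 2
SSE = 0 + 9 + 16 + 1 + 4 = 30

SSE = 30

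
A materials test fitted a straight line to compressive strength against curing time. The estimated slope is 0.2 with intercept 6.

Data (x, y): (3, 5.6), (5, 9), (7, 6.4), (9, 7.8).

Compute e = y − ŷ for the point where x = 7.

e = -1

ŷ = 6 + 0.2·7 = 7.4
e = 6.4 − 7.4 = -1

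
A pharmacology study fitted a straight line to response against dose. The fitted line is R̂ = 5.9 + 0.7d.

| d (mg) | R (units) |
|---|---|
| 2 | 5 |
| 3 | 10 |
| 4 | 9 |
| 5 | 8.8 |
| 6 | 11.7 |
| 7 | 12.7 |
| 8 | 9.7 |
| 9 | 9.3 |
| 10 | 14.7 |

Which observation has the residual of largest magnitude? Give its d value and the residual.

d=2: R̂ = 5.9 + 0.7·2 = 7.3; e = 5 − 7.3 = -2.3
d=3: R̂ = 5.9 + 0.7·3 = 8; e = 10 − 8 = 2
d=4: R̂ = 5.9 + 0.7·4 = 8.7; e = 9 − 8.7 = 0.3
d=5: R̂ = 5.9 + 0.7·5 = 9.4; e = 8.8 − 9.4 = -0.6
d=6: R̂ = 5.9 + 0.7·6 = 10.1; e = 11.7 − 10.1 = 1.6
d=7: R̂ = 5.9 + 0.7·7 = 10.8; e = 12.7 − 10.8 = 1.9
d=8: R̂ = 5.9 + 0.7·8 = 11.5; e = 9.7 − 11.5 = -1.8
d=9: R̂ = 5.9 + 0.7·9 = 12.2; e = 9.3 − 12.2 = -2.9
d=10: R̂ = 5.9 + 0.7·10 = 12.9; e = 14.7 − 12.9 = 1.8
Largest |e| is 2.9 at d = 9, residual -2.9.

d = 9, e = -2.9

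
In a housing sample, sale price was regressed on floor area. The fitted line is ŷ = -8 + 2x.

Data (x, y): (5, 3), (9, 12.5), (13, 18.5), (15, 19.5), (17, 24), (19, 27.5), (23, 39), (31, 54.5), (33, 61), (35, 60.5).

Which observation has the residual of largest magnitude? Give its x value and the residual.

x=5: ŷ = -8 + 2·5 = 2; e = 3 − 2 = 1
x=9: ŷ = -8 + 2·9 = 10; e = 12.5 − 10 = 2.5
x=13: ŷ = -8 + 2·13 = 18; e = 18.5 − 18 = 0.5
x=15: ŷ = -8 + 2·15 = 22; e = 19.5 − 22 = -2.5
x=17: ŷ = -8 + 2·17 = 26; e = 24 − 26 = -2
x=19: ŷ = -8 + 2·19 = 30; e = 27.5 − 30 = -2.5
x=23: ŷ = -8 + 2·23 = 38; e = 39 − 38 = 1
x=31: ŷ = -8 + 2·31 = 54; e = 54.5 − 54 = 0.5
x=33: ŷ = -8 + 2·33 = 58; e = 61 − 58 = 3
x=35: ŷ = -8 + 2·35 = 62; e = 60.5 − 62 = -1.5
Largest |e| is 3 at x = 33, residual 3.

x = 33, e = 3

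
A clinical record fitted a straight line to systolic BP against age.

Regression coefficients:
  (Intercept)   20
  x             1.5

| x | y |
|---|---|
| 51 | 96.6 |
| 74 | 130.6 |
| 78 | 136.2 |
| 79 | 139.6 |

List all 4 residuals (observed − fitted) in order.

0.1, -0.4, -0.8, 1.1

x=51: ŷ = 20 + 1.5·51 = 96.5; e = 96.6 − 96.5 = 0.1
x=74: ŷ = 20 + 1.5·74 = 131; e = 130.6 − 131 = -0.4
x=78: ŷ = 20 + 1.5·78 = 137; e = 136.2 − 137 = -0.8
x=79: ŷ = 20 + 1.5·79 = 138.5; e = 139.6 − 138.5 = 1.1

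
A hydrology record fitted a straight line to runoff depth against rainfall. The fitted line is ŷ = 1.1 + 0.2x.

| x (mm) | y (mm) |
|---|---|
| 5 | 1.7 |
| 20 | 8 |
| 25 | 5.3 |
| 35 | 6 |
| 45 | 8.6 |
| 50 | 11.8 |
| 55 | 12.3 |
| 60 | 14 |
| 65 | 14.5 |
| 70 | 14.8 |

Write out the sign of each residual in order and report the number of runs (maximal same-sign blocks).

x=5: ŷ = 1.1 + 0.2·5 = 2.1; r = 1.7 − 2.1 = -0.4
x=20: ŷ = 1.1 + 0.2·20 = 5.1; r = 8 − 5.1 = 2.9
x=25: ŷ = 1.1 + 0.2·25 = 6.1; r = 5.3 − 6.1 = -0.8
x=35: ŷ = 1.1 + 0.2·35 = 8.1; r = 6 − 8.1 = -2.1
x=45: ŷ = 1.1 + 0.2·45 = 10.1; r = 8.6 − 10.1 = -1.5
x=50: ŷ = 1.1 + 0.2·50 = 11.1; r = 11.8 − 11.1 = 0.7
x=55: ŷ = 1.1 + 0.2·55 = 12.1; r = 12.3 − 12.1 = 0.2
x=60: ŷ = 1.1 + 0.2·60 = 13.1; r = 14 − 13.1 = 0.9
x=65: ŷ = 1.1 + 0.2·65 = 14.1; r = 14.5 − 14.1 = 0.4
x=70: ŷ = 1.1 + 0.2·70 = 15.1; r = 14.8 − 15.1 = -0.3
Signs: − + − − − + + + + −
Runs: −×1, +×1, −×3, +×4, −×1 → 5

5 runs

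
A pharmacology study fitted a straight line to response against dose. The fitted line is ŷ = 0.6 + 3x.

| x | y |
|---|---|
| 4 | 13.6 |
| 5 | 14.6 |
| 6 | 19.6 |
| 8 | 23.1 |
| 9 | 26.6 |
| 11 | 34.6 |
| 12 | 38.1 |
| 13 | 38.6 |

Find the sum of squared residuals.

x=4: ŷ = 0.6 + 3·4 = 12.6; e = 13.6 − 12.6 = 1
x=5: ŷ = 0.6 + 3·5 = 15.6; e = 14.6 − 15.6 = -1
x=6: ŷ = 0.6 + 3·6 = 18.6; e = 19.6 − 18.6 = 1
x=8: ŷ = 0.6 + 3·8 = 24.6; e = 23.1 − 24.6 = -1.5
x=9: ŷ = 0.6 + 3·9 = 27.6; e = 26.6 − 27.6 = -1
x=11: ŷ = 0.6 + 3·11 = 33.6; e = 34.6 − 33.6 = 1
x=12: ŷ = 0.6 + 3·12 = 36.6; e = 38.1 − 36.6 = 1.5
x=13: ŷ = 0.6 + 3·13 = 39.6; e = 38.6 − 39.6 = -1
SSE = 1 + 1 + 1 + 2.25 + 1 + 1 + 2.25 + 1 = 10.5

SSE = 10.5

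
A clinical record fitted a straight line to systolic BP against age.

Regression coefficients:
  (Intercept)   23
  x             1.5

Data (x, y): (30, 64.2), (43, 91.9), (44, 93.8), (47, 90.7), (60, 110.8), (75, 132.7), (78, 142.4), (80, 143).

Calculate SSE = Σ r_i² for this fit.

x=30: ŷ = 23 + 1.5·30 = 68; r = 64.2 − 68 = -3.8
x=43: ŷ = 23 + 1.5·43 = 87.5; r = 91.9 − 87.5 = 4.4
x=44: ŷ = 23 + 1.5·44 = 89; r = 93.8 − 89 = 4.8
x=47: ŷ = 23 + 1.5·47 = 93.5; r = 90.7 − 93.5 = -2.8
x=60: ŷ = 23 + 1.5·60 = 113; r = 110.8 − 113 = -2.2
x=75: ŷ = 23 + 1.5·75 = 135.5; r = 132.7 − 135.5 = -2.8
x=78: ŷ = 23 + 1.5·78 = 140; r = 142.4 − 140 = 2.4
x=80: ŷ = 23 + 1.5·80 = 143; r = 143 − 143 = 0
SSE = 14.44 + 19.36 + 23.04 + 7.84 + 4.84 + 7.84 + 5.76 + 0 = 83.12

SSE = 83.12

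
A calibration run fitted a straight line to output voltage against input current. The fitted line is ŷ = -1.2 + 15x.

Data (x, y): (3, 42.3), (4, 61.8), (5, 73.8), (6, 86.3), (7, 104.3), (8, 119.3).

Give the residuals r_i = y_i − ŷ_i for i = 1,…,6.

x=3: ŷ = -1.2 + 15·3 = 43.8; r = 42.3 − 43.8 = -1.5
x=4: ŷ = -1.2 + 15·4 = 58.8; r = 61.8 − 58.8 = 3
x=5: ŷ = -1.2 + 15·5 = 73.8; r = 73.8 − 73.8 = 0
x=6: ŷ = -1.2 + 15·6 = 88.8; r = 86.3 − 88.8 = -2.5
x=7: ŷ = -1.2 + 15·7 = 103.8; r = 104.3 − 103.8 = 0.5
x=8: ŷ = -1.2 + 15·8 = 118.8; r = 119.3 − 118.8 = 0.5

-1.5, 3, 0, -2.5, 0.5, 0.5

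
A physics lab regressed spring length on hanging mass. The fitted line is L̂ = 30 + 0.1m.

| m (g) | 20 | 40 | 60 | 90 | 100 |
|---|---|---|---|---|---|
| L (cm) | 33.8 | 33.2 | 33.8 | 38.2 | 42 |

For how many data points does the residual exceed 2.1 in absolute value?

m=20: L̂ = 30 + 0.1·20 = 32; e = 33.8 − 32 = 1.8
m=40: L̂ = 30 + 0.1·40 = 34; e = 33.2 − 34 = -0.8
m=60: L̂ = 30 + 0.1·60 = 36; e = 33.8 − 36 = -2.2
m=90: L̂ = 30 + 0.1·90 = 39; e = 38.2 − 39 = -0.8
m=100: L̂ = 30 + 0.1·100 = 40; e = 42 − 40 = 2
|e| > 2.1: m=60 (|e|=2.2) → 1

1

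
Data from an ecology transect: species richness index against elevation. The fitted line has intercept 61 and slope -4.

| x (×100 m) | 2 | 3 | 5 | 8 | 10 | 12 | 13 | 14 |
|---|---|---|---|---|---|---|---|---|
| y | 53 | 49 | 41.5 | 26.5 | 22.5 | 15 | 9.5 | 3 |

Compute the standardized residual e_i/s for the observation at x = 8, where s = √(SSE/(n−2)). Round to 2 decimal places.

-1.49

x=2: ŷ = 61 − 4·2 = 53; e = 53 − 53 = 0
x=3: ŷ = 61 − 4·3 = 49; e = 49 − 49 = 0
x=5: ŷ = 61 − 4·5 = 41; e = 41.5 − 41 = 0.5
x=8: ŷ = 61 − 4·8 = 29; e = 26.5 − 29 = -2.5
x=10: ŷ = 61 − 4·10 = 21; e = 22.5 − 21 = 1.5
x=12: ŷ = 61 − 4·12 = 13; e = 15 − 13 = 2
x=13: ŷ = 61 − 4·13 = 9; e = 9.5 − 9 = 0.5
x=14: ŷ = 61 − 4·14 = 5; e = 3 − 5 = -2
SSE = 0 + 0 + 0.25 + 6.25 + 2.25 + 4 + 0.25 + 4 = 17
s = √(17/6) = 1.68325
e/s = -2.5 / 1.68325 = -1.49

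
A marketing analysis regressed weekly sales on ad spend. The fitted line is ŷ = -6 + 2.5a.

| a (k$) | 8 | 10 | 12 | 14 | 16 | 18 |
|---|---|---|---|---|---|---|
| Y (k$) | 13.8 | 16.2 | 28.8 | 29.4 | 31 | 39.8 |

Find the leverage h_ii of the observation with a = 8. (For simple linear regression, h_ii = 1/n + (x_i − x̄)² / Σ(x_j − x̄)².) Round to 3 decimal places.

ā = (8 + 10 + 12 + 14 + 16 + 18)/6 = 13
Σ(a − ā)² = 25 + 9 + 1 + 1 + 9 + 25 = 70
h = 1/6 + (-5)²/70 = 0.166667 + 0.357143 = 0.524

h = 0.524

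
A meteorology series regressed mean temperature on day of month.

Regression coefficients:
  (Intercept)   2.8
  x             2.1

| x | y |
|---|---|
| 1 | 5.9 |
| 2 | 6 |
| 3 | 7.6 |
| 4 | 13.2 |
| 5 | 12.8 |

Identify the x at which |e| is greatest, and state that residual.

x = 4, e = 2

x=1: ŷ = 2.8 + 2.1·1 = 4.9; e = 5.9 − 4.9 = 1
x=2: ŷ = 2.8 + 2.1·2 = 7; e = 6 − 7 = -1
x=3: ŷ = 2.8 + 2.1·3 = 9.1; e = 7.6 − 9.1 = -1.5
x=4: ŷ = 2.8 + 2.1·4 = 11.2; e = 13.2 − 11.2 = 2
x=5: ŷ = 2.8 + 2.1·5 = 13.3; e = 12.8 − 13.3 = -0.5
Largest |e| is 2 at x = 4, residual 2.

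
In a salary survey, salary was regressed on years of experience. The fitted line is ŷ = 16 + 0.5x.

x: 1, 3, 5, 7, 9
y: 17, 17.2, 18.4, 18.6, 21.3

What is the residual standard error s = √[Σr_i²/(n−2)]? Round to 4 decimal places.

x=1: ŷ = 16 + 0.5·1 = 16.5; r = 17 − 16.5 = 0.5
x=3: ŷ = 16 + 0.5·3 = 17.5; r = 17.2 − 17.5 = -0.3
x=5: ŷ = 16 + 0.5·5 = 18.5; r = 18.4 − 18.5 = -0.1
x=7: ŷ = 16 + 0.5·7 = 19.5; r = 18.6 − 19.5 = -0.9
x=9: ŷ = 16 + 0.5·9 = 20.5; r = 21.3 − 20.5 = 0.8
SSE = 0.25 + 0.09 + 0.01 + 0.81 + 0.64 = 1.8
s = √(1.8/3) = √0.6 ≈ 0.7746

s = 0.7746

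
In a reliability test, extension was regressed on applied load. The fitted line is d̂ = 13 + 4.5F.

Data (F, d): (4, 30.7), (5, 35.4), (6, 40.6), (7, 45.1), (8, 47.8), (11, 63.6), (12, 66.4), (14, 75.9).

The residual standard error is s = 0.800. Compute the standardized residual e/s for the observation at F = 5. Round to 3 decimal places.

d̂ = 13 + 4.5·5 = 35.5
e = 35.4 − 35.5 = -0.1
e/s = -0.1 / 0.800 = -0.125

-0.125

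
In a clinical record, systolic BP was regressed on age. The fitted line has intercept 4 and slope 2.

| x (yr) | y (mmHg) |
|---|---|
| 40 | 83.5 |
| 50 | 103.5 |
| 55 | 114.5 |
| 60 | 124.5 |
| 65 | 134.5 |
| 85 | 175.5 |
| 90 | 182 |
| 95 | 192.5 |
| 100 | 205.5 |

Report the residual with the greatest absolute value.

x=40: ŷ = 4 + 2·40 = 84; e = 83.5 − 84 = -0.5
x=50: ŷ = 4 + 2·50 = 104; e = 103.5 − 104 = -0.5
x=55: ŷ = 4 + 2·55 = 114; e = 114.5 − 114 = 0.5
x=60: ŷ = 4 + 2·60 = 124; e = 124.5 − 124 = 0.5
x=65: ŷ = 4 + 2·65 = 134; e = 134.5 − 134 = 0.5
x=85: ŷ = 4 + 2·85 = 174; e = 175.5 − 174 = 1.5
x=90: ŷ = 4 + 2·90 = 184; e = 182 − 184 = -2
x=95: ŷ = 4 + 2·95 = 194; e = 192.5 − 194 = -1.5
x=100: ŷ = 4 + 2·100 = 204; e = 205.5 − 204 = 1.5
Largest |e| is 2 at x = 90, residual -2.

e = -2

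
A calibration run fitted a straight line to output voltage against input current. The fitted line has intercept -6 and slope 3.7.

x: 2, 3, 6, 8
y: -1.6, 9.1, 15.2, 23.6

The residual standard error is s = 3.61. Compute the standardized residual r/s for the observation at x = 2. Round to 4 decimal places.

-0.8310

ŷ = -6 + 3.7·2 = 1.4
r = -1.6 − 1.4 = -3
r/s = -3 / 3.61 = -0.8310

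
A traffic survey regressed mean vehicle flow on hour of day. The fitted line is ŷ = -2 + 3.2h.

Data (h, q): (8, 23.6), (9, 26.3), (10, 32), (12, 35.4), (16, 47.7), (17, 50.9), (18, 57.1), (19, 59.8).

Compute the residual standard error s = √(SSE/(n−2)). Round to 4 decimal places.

s = 1.4720

h=8: ŷ = -2 + 3.2·8 = 23.6; r = 23.6 − 23.6 = 0
h=9: ŷ = -2 + 3.2·9 = 26.8; r = 26.3 − 26.8 = -0.5
h=10: ŷ = -2 + 3.2·10 = 30; r = 32 − 30 = 2
h=12: ŷ = -2 + 3.2·12 = 36.4; r = 35.4 − 36.4 = -1
h=16: ŷ = -2 + 3.2·16 = 49.2; r = 47.7 − 49.2 = -1.5
h=17: ŷ = -2 + 3.2·17 = 52.4; r = 50.9 − 52.4 = -1.5
h=18: ŷ = -2 + 3.2·18 = 55.6; r = 57.1 − 55.6 = 1.5
h=19: ŷ = -2 + 3.2·19 = 58.8; r = 59.8 − 58.8 = 1
SSE = 0 + 0.25 + 4 + 1 + 2.25 + 2.25 + 2.25 + 1 = 13
s = √(13/6) = √2.16667 ≈ 1.4720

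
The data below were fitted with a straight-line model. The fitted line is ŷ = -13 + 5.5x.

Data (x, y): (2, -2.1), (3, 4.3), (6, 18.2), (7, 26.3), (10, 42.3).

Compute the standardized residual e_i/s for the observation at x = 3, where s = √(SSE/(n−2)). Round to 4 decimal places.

x=2: ŷ = -13 + 5.5·2 = -2; e = -2.1 − (-2) = -0.1
x=3: ŷ = -13 + 5.5·3 = 3.5; e = 4.3 − 3.5 = 0.8
x=6: ŷ = -13 + 5.5·6 = 20; e = 18.2 − 20 = -1.8
x=7: ŷ = -13 + 5.5·7 = 25.5; e = 26.3 − 25.5 = 0.8
x=10: ŷ = -13 + 5.5·10 = 42; e = 42.3 − 42 = 0.3
SSE = 0.01 + 0.64 + 3.24 + 0.64 + 0.09 = 4.62
s = √(4.62/3) = 1.24097
e/s = 0.8 / 1.24097 = 0.6447

0.6447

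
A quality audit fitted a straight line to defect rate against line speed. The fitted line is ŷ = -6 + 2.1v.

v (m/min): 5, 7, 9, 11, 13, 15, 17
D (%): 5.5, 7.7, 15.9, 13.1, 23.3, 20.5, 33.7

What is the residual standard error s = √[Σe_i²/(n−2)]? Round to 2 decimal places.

v=5: ŷ = -6 + 2.1·5 = 4.5; e = 5.5 − 4.5 = 1
v=7: ŷ = -6 + 2.1·7 = 8.7; e = 7.7 − 8.7 = -1
v=9: ŷ = -6 + 2.1·9 = 12.9; e = 15.9 − 12.9 = 3
v=11: ŷ = -6 + 2.1·11 = 17.1; e = 13.1 − 17.1 = -4
v=13: ŷ = -6 + 2.1·13 = 21.3; e = 23.3 − 21.3 = 2
v=15: ŷ = -6 + 2.1·15 = 25.5; e = 20.5 − 25.5 = -5
v=17: ŷ = -6 + 2.1·17 = 29.7; e = 33.7 − 29.7 = 4
SSE = 1 + 1 + 9 + 16 + 4 + 25 + 16 = 72
s = √(72/5) = √14.4 ≈ 3.79

s = 3.79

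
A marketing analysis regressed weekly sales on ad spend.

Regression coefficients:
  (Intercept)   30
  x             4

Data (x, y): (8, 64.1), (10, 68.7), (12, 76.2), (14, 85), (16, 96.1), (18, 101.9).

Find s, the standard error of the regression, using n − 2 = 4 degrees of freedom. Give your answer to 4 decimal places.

x=8: ŷ = 30 + 4·8 = 62; r = 64.1 − 62 = 2.1
x=10: ŷ = 30 + 4·10 = 70; r = 68.7 − 70 = -1.3
x=12: ŷ = 30 + 4·12 = 78; r = 76.2 − 78 = -1.8
x=14: ŷ = 30 + 4·14 = 86; r = 85 − 86 = -1
x=16: ŷ = 30 + 4·16 = 94; r = 96.1 − 94 = 2.1
x=18: ŷ = 30 + 4·18 = 102; r = 101.9 − 102 = -0.1
SSE = 4.41 + 1.69 + 3.24 + 1 + 4.41 + 0.01 = 14.76
s = √(14.76/4) = √3.69 ≈ 1.9209

s = 1.9209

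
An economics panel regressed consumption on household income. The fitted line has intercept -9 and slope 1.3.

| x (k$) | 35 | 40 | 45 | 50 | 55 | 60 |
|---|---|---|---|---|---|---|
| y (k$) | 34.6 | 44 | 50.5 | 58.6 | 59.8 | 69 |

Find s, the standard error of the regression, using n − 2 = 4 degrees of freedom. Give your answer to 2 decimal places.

x=35: ŷ = -9 + 1.3·35 = 36.5; r = 34.6 − 36.5 = -1.9
x=40: ŷ = -9 + 1.3·40 = 43; r = 44 − 43 = 1
x=45: ŷ = -9 + 1.3·45 = 49.5; r = 50.5 − 49.5 = 1
x=50: ŷ = -9 + 1.3·50 = 56; r = 58.6 − 56 = 2.6
x=55: ŷ = -9 + 1.3·55 = 62.5; r = 59.8 − 62.5 = -2.7
x=60: ŷ = -9 + 1.3·60 = 69; r = 69 − 69 = 0
SSE = 3.61 + 1 + 1 + 6.76 + 7.29 + 0 = 19.66
s = √(19.66/4) = √4.915 ≈ 2.22

s = 2.22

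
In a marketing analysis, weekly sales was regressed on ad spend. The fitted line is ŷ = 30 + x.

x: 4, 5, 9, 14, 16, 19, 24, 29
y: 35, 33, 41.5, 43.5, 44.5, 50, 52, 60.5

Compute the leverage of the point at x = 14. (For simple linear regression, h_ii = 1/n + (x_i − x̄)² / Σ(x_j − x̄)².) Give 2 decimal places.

h = 0.13

x̄ = (4 + 5 + 9 + 14 + 16 + 19 + 24 + 29)/8 = 15
Σ(x − x̄)² = 121 + 100 + 36 + 1 + 1 + 16 + 81 + 196 = 552
h = 1/8 + (-1)²/552 = 0.125 + 0.00181159 = 0.13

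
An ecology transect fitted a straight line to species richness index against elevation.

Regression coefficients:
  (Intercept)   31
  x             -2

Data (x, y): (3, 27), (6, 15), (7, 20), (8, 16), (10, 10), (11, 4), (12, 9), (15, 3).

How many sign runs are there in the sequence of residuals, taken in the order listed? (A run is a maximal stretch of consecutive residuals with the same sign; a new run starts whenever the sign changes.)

5 runs

x=3: ŷ = 31 − 2·3 = 25; e = 27 − 25 = 2
x=6: ŷ = 31 − 2·6 = 19; e = 15 − 19 = -4
x=7: ŷ = 31 − 2·7 = 17; e = 20 − 17 = 3
x=8: ŷ = 31 − 2·8 = 15; e = 16 − 15 = 1
x=10: ŷ = 31 − 2·10 = 11; e = 10 − 11 = -1
x=11: ŷ = 31 − 2·11 = 9; e = 4 − 9 = -5
x=12: ŷ = 31 − 2·12 = 7; e = 9 − 7 = 2
x=15: ŷ = 31 − 2·15 = 1; e = 3 − 1 = 2
Signs: + − + + − − + +
Runs: +×1, −×1, +×2, −×2, +×2 → 5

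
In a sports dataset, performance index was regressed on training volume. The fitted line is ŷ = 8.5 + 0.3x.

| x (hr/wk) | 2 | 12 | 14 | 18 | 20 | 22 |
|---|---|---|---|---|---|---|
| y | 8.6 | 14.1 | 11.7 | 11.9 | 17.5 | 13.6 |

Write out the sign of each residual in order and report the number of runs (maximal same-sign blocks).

x=2: ŷ = 8.5 + 0.3·2 = 9.1; e = 8.6 − 9.1 = -0.5
x=12: ŷ = 8.5 + 0.3·12 = 12.1; e = 14.1 − 12.1 = 2
x=14: ŷ = 8.5 + 0.3·14 = 12.7; e = 11.7 − 12.7 = -1
x=18: ŷ = 8.5 + 0.3·18 = 13.9; e = 11.9 − 13.9 = -2
x=20: ŷ = 8.5 + 0.3·20 = 14.5; e = 17.5 − 14.5 = 3
x=22: ŷ = 8.5 + 0.3·22 = 15.1; e = 13.6 − 15.1 = -1.5
Signs: − + − − + −
Runs: −×1, +×1, −×2, +×1, −×1 → 5

5 runs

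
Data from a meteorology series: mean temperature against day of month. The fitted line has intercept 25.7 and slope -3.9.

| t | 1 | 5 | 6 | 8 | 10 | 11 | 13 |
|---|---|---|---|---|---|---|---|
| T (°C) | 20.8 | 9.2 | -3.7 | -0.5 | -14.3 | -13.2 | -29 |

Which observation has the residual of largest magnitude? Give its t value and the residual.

t=1: ŷ = 25.7 − 3.9·1 = 21.8; r = 20.8 − 21.8 = -1
t=5: ŷ = 25.7 − 3.9·5 = 6.2; r = 9.2 − 6.2 = 3
t=6: ŷ = 25.7 − 3.9·6 = 2.3; r = -3.7 − 2.3 = -6
t=8: ŷ = 25.7 − 3.9·8 = -5.5; r = -0.5 − (-5.5) = 5
t=10: ŷ = 25.7 − 3.9·10 = -13.3; r = -14.3 − (-13.3) = -1
t=11: ŷ = 25.7 − 3.9·11 = -17.2; r = -13.2 − (-17.2) = 4
t=13: ŷ = 25.7 − 3.9·13 = -25; r = -29 − (-25) = -4
Largest |r| is 6 at t = 6, residual -6.

t = 6, r = -6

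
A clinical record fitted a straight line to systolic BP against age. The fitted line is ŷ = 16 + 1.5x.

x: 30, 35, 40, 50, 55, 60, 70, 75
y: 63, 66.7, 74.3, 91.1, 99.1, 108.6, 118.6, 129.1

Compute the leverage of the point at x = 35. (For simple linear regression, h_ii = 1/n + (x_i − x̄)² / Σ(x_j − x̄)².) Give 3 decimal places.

h = 0.279

x̄ = (30 + 35 + 40 + 50 + 55 + 60 + 70 + 75)/8 = 51.875
Σ(x − x̄)² = 478.516 + 284.766 + 141.016 + 3.51562 + 9.76562 + 66.0156 + 328.516 + 534.766 = 1846.88
h = 1/8 + (-16.875)²/1846.88 = 0.125 + 0.154188 = 0.279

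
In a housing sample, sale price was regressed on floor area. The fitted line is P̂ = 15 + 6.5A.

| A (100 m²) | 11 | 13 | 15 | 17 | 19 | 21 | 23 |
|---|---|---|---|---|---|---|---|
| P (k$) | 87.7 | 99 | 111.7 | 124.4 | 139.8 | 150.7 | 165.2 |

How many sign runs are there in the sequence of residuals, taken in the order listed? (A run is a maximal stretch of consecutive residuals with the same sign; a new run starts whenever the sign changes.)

5 runs

A=11: P̂ = 15 + 6.5·11 = 86.5; r = 87.7 − 86.5 = 1.2
A=13: P̂ = 15 + 6.5·13 = 99.5; r = 99 − 99.5 = -0.5
A=15: P̂ = 15 + 6.5·15 = 112.5; r = 111.7 − 112.5 = -0.8
A=17: P̂ = 15 + 6.5·17 = 125.5; r = 124.4 − 125.5 = -1.1
A=19: P̂ = 15 + 6.5·19 = 138.5; r = 139.8 − 138.5 = 1.3
A=21: P̂ = 15 + 6.5·21 = 151.5; r = 150.7 − 151.5 = -0.8
A=23: P̂ = 15 + 6.5·23 = 164.5; r = 165.2 − 164.5 = 0.7
Signs: + − − − + − +
Runs: +×1, −×3, +×1, −×1, +×1 → 5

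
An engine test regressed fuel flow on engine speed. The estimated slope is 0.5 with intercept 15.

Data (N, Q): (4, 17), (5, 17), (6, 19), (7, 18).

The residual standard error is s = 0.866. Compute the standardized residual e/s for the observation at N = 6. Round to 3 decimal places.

1.155

Q̂ = 15 + 0.5·6 = 18
e = 19 − 18 = 1
e/s = 1 / 0.866 = 1.155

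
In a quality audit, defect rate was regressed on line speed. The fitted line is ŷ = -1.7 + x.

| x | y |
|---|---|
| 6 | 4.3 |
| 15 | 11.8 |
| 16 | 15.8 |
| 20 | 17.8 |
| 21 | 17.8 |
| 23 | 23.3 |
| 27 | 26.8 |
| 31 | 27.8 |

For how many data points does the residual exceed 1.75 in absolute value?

x=6: ŷ = -1.7 + 6 = 4.3; r = 4.3 − 4.3 = 0
x=15: ŷ = -1.7 + 15 = 13.3; r = 11.8 − 13.3 = -1.5
x=16: ŷ = -1.7 + 16 = 14.3; r = 15.8 − 14.3 = 1.5
x=20: ŷ = -1.7 + 20 = 18.3; r = 17.8 − 18.3 = -0.5
x=21: ŷ = -1.7 + 21 = 19.3; r = 17.8 − 19.3 = -1.5
x=23: ŷ = -1.7 + 23 = 21.3; r = 23.3 − 21.3 = 2
x=27: ŷ = -1.7 + 27 = 25.3; r = 26.8 − 25.3 = 1.5
x=31: ŷ = -1.7 + 31 = 29.3; r = 27.8 − 29.3 = -1.5
|r| > 1.75: x=23 (|r|=2) → 1

1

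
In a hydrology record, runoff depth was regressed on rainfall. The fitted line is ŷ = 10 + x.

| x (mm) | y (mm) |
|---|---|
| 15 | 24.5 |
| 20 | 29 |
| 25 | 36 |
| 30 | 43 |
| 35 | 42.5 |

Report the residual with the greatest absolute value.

x=15: ŷ = 10 + 15 = 25; e = 24.5 − 25 = -0.5
x=20: ŷ = 10 + 20 = 30; e = 29 − 30 = -1
x=25: ŷ = 10 + 25 = 35; e = 36 − 35 = 1
x=30: ŷ = 10 + 30 = 40; e = 43 − 40 = 3
x=35: ŷ = 10 + 35 = 45; e = 42.5 − 45 = -2.5
Largest |e| is 3 at x = 30, residual 3.

e = 3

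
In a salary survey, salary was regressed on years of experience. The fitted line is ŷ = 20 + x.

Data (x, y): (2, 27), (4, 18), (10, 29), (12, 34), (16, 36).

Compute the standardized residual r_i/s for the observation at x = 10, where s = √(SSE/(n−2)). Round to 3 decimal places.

x=2: ŷ = 20 + 2 = 22; r = 27 − 22 = 5
x=4: ŷ = 20 + 4 = 24; r = 18 − 24 = -6
x=10: ŷ = 20 + 10 = 30; r = 29 − 30 = -1
x=12: ŷ = 20 + 12 = 32; r = 34 − 32 = 2
x=16: ŷ = 20 + 16 = 36; r = 36 − 36 = 0
SSE = 25 + 36 + 1 + 4 + 0 = 66
s = √(66/3) = 4.69042
r/s = -1 / 4.69042 = -0.213

-0.213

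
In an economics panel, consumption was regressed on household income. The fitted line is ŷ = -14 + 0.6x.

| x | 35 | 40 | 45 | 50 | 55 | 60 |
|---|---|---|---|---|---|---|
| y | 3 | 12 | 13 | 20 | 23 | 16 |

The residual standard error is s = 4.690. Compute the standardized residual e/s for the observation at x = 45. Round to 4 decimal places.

0.0000

ŷ = -14 + 0.6·45 = 13
e = 13 − 13 = 0
e/s = 0 / 4.690 = 0.0000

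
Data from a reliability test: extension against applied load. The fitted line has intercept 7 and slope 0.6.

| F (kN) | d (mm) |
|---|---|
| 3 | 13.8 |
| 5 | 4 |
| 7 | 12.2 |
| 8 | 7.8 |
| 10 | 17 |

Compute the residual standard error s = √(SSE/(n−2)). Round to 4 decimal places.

F=3: ŷ = 7 + 0.6·3 = 8.8; e = 13.8 − 8.8 = 5
F=5: ŷ = 7 + 0.6·5 = 10; e = 4 − 10 = -6
F=7: ŷ = 7 + 0.6·7 = 11.2; e = 12.2 − 11.2 = 1
F=8: ŷ = 7 + 0.6·8 = 11.8; e = 7.8 − 11.8 = -4
F=10: ŷ = 7 + 0.6·10 = 13; e = 17 − 13 = 4
SSE = 25 + 36 + 1 + 16 + 16 = 94
s = √(94/3) = √31.3333 ≈ 5.5976

s = 5.5976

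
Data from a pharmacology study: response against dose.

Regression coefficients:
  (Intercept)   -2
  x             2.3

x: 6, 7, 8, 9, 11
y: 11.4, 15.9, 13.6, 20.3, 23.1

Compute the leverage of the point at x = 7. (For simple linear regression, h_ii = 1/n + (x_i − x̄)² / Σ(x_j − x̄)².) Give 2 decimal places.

x̄ = (6 + 7 + 8 + 9 + 11)/5 = 8.2
Σ(x − x̄)² = 4.84 + 1.44 + 0.04 + 0.64 + 7.84 = 14.8
h = 1/5 + (-1.2)²/14.8 = 0.2 + 0.0972973 = 0.30

h = 0.30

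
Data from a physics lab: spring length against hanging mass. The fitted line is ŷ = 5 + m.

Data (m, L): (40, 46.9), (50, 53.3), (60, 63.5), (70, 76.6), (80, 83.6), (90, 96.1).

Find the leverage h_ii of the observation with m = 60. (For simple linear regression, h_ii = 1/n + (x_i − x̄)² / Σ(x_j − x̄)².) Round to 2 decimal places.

h = 0.18

m̄ = (40 + 50 + 60 + 70 + 80 + 90)/6 = 65
Σ(m − m̄)² = 625 + 225 + 25 + 25 + 225 + 625 = 1750
h = 1/6 + (-5)²/1750 = 0.166667 + 0.0142857 = 0.18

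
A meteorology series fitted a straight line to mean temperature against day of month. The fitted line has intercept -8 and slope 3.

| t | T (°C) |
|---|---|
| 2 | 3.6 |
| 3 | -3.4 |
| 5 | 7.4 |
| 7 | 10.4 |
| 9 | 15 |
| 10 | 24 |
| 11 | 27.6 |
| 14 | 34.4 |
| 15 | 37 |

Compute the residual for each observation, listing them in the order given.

t=2: ŷ = -8 + 3·2 = -2; e = 3.6 − (-2) = 5.6
t=3: ŷ = -8 + 3·3 = 1; e = -3.4 − 1 = -4.4
t=5: ŷ = -8 + 3·5 = 7; e = 7.4 − 7 = 0.4
t=7: ŷ = -8 + 3·7 = 13; e = 10.4 − 13 = -2.6
t=9: ŷ = -8 + 3·9 = 19; e = 15 − 19 = -4
t=10: ŷ = -8 + 3·10 = 22; e = 24 − 22 = 2
t=11: ŷ = -8 + 3·11 = 25; e = 27.6 − 25 = 2.6
t=14: ŷ = -8 + 3·14 = 34; e = 34.4 − 34 = 0.4
t=15: ŷ = -8 + 3·15 = 37; e = 37 − 37 = 0

5.6, -4.4, 0.4, -2.6, -4, 2, 2.6, 0.4, 0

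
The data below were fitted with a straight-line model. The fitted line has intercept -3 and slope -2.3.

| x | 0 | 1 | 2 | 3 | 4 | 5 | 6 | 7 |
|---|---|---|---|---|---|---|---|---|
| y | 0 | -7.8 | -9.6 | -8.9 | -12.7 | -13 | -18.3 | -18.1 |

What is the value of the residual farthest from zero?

e = 3

x=0: ŷ = -3 − 2.3·0 = -3; e = 0 − (-3) = 3
x=1: ŷ = -3 − 2.3·1 = -5.3; e = -7.8 − (-5.3) = -2.5
x=2: ŷ = -3 − 2.3·2 = -7.6; e = -9.6 − (-7.6) = -2
x=3: ŷ = -3 − 2.3·3 = -9.9; e = -8.9 − (-9.9) = 1
x=4: ŷ = -3 − 2.3·4 = -12.2; e = -12.7 − (-12.2) = -0.5
x=5: ŷ = -3 − 2.3·5 = -14.5; e = -13 − (-14.5) = 1.5
x=6: ŷ = -3 − 2.3·6 = -16.8; e = -18.3 − (-16.8) = -1.5
x=7: ŷ = -3 − 2.3·7 = -19.1; e = -18.1 − (-19.1) = 1
Largest |e| is 3 at x = 0, residual 3.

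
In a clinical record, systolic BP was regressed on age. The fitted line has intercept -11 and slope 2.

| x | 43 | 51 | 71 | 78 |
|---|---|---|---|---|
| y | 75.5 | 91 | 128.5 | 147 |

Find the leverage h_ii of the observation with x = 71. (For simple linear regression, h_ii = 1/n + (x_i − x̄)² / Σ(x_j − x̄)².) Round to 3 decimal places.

x̄ = (43 + 51 + 71 + 78)/4 = 60.75
Σ(x − x̄)² = 315.062 + 95.0625 + 105.062 + 297.562 = 812.75
h = 1/4 + (10.25)²/812.75 = 0.25 + 0.129268 = 0.379

h = 0.379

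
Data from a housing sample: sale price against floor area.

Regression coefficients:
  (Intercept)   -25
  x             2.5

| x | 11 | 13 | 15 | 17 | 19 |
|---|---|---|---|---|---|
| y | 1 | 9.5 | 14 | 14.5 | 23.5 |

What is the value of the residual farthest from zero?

x=11: ŷ = -25 + 2.5·11 = 2.5; e = 1 − 2.5 = -1.5
x=13: ŷ = -25 + 2.5·13 = 7.5; e = 9.5 − 7.5 = 2
x=15: ŷ = -25 + 2.5·15 = 12.5; e = 14 − 12.5 = 1.5
x=17: ŷ = -25 + 2.5·17 = 17.5; e = 14.5 − 17.5 = -3
x=19: ŷ = -25 + 2.5·19 = 22.5; e = 23.5 − 22.5 = 1
Largest |e| is 3 at x = 17, residual -3.

e = -3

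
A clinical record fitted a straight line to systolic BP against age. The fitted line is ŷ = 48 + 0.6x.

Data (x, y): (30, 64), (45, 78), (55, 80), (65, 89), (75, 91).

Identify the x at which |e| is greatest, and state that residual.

x=30: ŷ = 48 + 0.6·30 = 66; e = 64 − 66 = -2
x=45: ŷ = 48 + 0.6·45 = 75; e = 78 − 75 = 3
x=55: ŷ = 48 + 0.6·55 = 81; e = 80 − 81 = -1
x=65: ŷ = 48 + 0.6·65 = 87; e = 89 − 87 = 2
x=75: ŷ = 48 + 0.6·75 = 93; e = 91 − 93 = -2
Largest |e| is 3 at x = 45, residual 3.

x = 45, e = 3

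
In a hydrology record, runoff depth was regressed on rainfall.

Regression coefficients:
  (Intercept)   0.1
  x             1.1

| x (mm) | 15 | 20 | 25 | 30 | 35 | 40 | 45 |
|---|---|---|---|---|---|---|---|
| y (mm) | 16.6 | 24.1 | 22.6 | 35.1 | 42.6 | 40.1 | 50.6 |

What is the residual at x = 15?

ŷ = 0.1 + 1.1·15 = 16.6
r = 16.6 − 16.6 = 0

r = 0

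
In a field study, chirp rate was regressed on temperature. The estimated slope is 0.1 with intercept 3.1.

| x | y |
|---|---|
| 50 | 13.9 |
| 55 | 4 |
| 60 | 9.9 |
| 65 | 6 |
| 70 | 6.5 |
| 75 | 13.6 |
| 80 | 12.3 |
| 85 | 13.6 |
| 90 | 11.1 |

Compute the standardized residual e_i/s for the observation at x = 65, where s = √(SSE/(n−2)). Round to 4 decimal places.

-0.9681

x=50: ŷ = 3.1 + 0.1·50 = 8.1; e = 13.9 − 8.1 = 5.8
x=55: ŷ = 3.1 + 0.1·55 = 8.6; e = 4 − 8.6 = -4.6
x=60: ŷ = 3.1 + 0.1·60 = 9.1; e = 9.9 − 9.1 = 0.8
x=65: ŷ = 3.1 + 0.1·65 = 9.6; e = 6 − 9.6 = -3.6
x=70: ŷ = 3.1 + 0.1·70 = 10.1; e = 6.5 − 10.1 = -3.6
x=75: ŷ = 3.1 + 0.1·75 = 10.6; e = 13.6 − 10.6 = 3
x=80: ŷ = 3.1 + 0.1·80 = 11.1; e = 12.3 − 11.1 = 1.2
x=85: ŷ = 3.1 + 0.1·85 = 11.6; e = 13.6 − 11.6 = 2
x=90: ŷ = 3.1 + 0.1·90 = 12.1; e = 11.1 − 12.1 = -1
SSE = 33.64 + 21.16 + 0.64 + 12.96 + 12.96 + 9 + 1.44 + 4 + 1 = 96.8
s = √(96.8/7) = 3.71868
e/s = -3.6 / 3.71868 = -0.9681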